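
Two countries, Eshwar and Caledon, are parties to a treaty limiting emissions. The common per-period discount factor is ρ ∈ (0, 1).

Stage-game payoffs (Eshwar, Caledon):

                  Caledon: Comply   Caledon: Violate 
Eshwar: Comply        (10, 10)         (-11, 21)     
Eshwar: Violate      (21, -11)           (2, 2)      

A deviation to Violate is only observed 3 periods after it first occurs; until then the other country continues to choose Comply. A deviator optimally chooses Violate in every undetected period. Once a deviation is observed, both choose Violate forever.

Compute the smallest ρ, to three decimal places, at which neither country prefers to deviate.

0.833

A deviator earns 21 for 3 periods, then 2 forever; cooperating earns 10 forever. Multiplying the IC by (1−ρ):
10 ≥ 21(1−ρ^3) + 2ρ^3, so 19·ρ^3 ≥ 11 and ρ^3 ≥ 11/19.
ρ ≥ (11/19)^(1/3) ≈ 0.833.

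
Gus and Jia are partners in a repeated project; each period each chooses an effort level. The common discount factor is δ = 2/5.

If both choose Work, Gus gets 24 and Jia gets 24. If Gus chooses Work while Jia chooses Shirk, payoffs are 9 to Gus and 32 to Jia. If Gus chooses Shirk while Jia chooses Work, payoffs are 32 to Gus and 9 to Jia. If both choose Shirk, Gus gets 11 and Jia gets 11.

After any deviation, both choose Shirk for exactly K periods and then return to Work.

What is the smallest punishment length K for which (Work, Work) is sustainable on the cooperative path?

IC: δ(1−δ^K)/(1−δ) ≥ (32−24)/(24−11) = 8/13.
With δ = 2/5: need 1 − δ^K ≥ 8/13·(1−2/5)/(2/5), i.e. δ^K ≤ 0.0769.
Since (2/5)^2 = 0.1600 and (2/5)^3 = 0.0640, the smallest such K is 3.

3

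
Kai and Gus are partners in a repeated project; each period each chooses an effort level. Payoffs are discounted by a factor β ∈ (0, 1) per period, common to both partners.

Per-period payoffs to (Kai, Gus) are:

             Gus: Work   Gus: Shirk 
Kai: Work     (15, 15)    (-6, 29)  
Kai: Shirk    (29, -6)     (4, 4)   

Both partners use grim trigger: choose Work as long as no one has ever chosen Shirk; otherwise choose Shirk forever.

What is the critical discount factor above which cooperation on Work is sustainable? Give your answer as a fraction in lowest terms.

Under grim trigger the critical discount factor is (T−C)/(T−P) with T = 29, C = 15, P = 4.
β* = (29−15)/(29−4) = 14/25.

14/25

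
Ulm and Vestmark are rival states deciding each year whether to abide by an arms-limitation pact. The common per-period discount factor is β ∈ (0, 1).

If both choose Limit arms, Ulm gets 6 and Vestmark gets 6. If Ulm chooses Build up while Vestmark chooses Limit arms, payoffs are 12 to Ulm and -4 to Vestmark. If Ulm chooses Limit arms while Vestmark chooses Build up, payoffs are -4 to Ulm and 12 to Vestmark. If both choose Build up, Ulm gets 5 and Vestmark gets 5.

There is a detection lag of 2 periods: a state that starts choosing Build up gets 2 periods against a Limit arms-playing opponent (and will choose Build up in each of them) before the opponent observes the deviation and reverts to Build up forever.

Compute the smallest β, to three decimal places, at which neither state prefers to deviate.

0.926

Deviating for the 2 undetected periods gains 12−6 = 6 per period over cooperation, then loses 6−5 = 1 per period forever once punishment starts.
Gain: 6(1 + β + … + β^1); loss: 1·β^2/(1−β).
No profitable deviation ⇔ 6(1−β^2) ≤ 1·β^2, i.e. β^2 ≥ 6/(6+1) = 6/7.
Hence β ≥ (6/7)^(1/2) ≈ 0.926.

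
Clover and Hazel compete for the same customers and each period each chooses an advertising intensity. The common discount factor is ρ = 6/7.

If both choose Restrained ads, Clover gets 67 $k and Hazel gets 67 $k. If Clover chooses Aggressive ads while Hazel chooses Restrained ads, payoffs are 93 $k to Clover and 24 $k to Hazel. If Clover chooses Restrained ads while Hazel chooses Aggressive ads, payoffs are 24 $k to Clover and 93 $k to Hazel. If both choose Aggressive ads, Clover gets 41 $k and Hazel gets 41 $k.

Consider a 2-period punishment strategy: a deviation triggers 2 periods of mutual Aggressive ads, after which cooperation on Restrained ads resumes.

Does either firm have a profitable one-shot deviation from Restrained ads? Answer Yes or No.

No

A one-shot deviation gives 93 now, then 41 for 2 periods, then back to 67.
Gain from deviating: (93−67) today; loss: (67−41) in each of the next 2 periods.
No-deviation condition: (67−41)(ρ+…+ρ^2) ≥ 93−67, i.e. ρ+…+ρ^2 ≥ 1.
At ρ = 6/7: ρ+…+ρ^2 = 1.5918 ≥ 1.0000.
So cooperation is sustainable.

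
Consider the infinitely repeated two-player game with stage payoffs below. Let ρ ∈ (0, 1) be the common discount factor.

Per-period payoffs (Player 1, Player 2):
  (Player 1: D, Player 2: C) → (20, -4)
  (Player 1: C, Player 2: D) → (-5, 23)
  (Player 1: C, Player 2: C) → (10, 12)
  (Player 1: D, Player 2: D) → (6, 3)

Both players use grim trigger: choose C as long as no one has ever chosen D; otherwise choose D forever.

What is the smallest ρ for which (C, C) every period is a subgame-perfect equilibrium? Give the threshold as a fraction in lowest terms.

5/7

Player 1: cooperation gives 10 each period; deviation gives 20 once then 6 forever.
  10/(1−ρ) ≥ 20 + 6ρ/(1−ρ) ⇒ ρ ≥ 10/14 = 5/7.
Player 2: cooperation gives 12 each period; deviation gives 23 once then 3 forever.
  ρ ≥ 11/20.
Both must hold, so the binding constraint is Player 1's: ρ ≥ 5/7.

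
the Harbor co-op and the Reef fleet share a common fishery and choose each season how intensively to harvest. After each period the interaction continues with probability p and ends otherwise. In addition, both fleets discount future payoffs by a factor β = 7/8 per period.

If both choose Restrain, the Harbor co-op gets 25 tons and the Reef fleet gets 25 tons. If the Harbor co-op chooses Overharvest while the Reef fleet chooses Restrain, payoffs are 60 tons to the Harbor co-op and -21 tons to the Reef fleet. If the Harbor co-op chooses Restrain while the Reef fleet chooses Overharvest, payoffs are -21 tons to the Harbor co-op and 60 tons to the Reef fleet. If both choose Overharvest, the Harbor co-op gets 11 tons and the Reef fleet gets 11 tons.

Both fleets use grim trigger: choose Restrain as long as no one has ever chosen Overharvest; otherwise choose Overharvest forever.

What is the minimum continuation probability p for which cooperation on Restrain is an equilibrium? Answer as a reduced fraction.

40/49

Expected continuation weight on next period's payoff is β·p = 7/8·p, which plays the role of the discount factor.
Cooperation requires 7/8·p ≥ (60−25)/(60−11) = 5/7, hence p ≥ 40/49.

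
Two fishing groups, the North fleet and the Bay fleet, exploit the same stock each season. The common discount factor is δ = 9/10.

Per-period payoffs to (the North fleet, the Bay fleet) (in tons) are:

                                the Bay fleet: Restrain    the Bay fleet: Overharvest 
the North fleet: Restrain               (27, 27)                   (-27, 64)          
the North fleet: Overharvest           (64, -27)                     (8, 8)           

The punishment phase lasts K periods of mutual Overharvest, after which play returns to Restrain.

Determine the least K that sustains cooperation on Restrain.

IC: δ(1−δ^K)/(1−δ) ≥ (64−27)/(27−8) = 37/19.
With δ = 9/10: need 1 − δ^K ≥ 37/19·(1−9/10)/(9/10), i.e. δ^K ≤ 0.7836.
Since (9/10)^2 = 0.8100 and (9/10)^3 = 0.7290, the smallest such K is 3.

3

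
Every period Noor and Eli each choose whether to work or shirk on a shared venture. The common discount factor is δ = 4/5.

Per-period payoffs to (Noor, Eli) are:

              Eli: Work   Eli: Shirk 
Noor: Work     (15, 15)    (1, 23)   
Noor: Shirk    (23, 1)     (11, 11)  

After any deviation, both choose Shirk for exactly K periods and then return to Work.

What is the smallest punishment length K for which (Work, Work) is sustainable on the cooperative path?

4

No profitable deviation requires (15−11)(δ+…+δ^K) ≥ 23−15, i.e. δ+…+δ^K ≥ 2 ≈ 2.0000.
With δ = 4/5, the partial sums are K=1: 0.8000, K=2: 1.4400, K=3: 1.9520, K=4: 2.3616.
K = 4 is the first length at which the sum reaches 2.0000.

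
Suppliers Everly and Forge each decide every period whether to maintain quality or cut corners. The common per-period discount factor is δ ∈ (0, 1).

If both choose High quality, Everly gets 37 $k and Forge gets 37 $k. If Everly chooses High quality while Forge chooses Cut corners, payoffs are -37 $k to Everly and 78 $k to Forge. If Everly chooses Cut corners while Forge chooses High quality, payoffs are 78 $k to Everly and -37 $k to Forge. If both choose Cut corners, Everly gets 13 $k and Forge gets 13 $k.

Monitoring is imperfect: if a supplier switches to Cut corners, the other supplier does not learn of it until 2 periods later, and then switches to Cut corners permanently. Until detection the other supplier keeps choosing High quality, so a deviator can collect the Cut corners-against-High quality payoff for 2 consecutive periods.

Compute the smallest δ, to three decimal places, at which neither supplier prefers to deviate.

0.794

A deviator earns 78 for 2 periods, then 13 forever; cooperating earns 37 forever. Multiplying the IC by (1−δ):
37 ≥ 78(1−δ^2) + 13δ^2, so 65·δ^2 ≥ 41 and δ^2 ≥ 41/65.
δ ≥ (41/65)^(1/2) ≈ 0.794.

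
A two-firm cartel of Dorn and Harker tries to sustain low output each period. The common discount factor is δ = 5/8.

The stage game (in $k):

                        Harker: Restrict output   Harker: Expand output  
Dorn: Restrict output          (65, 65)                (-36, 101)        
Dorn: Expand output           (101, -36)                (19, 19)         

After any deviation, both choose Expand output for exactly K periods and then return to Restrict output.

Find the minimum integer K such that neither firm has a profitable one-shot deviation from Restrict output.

No profitable deviation requires (65−19)(δ+…+δ^K) ≥ 101−65, i.e. δ+…+δ^K ≥ 18/23 ≈ 0.7826.
With δ = 5/8, the partial sums are K=1: 0.6250, K=2: 1.0156.
K = 2 is the first length at which the sum reaches 0.7826.

2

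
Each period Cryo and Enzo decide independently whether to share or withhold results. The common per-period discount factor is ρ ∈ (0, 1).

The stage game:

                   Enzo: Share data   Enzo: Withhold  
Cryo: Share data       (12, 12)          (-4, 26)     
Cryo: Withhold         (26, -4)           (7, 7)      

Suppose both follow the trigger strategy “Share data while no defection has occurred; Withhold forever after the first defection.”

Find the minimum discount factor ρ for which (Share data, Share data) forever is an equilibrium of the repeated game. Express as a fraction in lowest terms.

14/19

Cooperation forever yields 12 each period: 12/(1−ρ).
Deviating yields 26 once, then 7 forever: 26 + 7ρ/(1−ρ).
No profitable deviation requires 12/(1−ρ) ≥ 26 + 7ρ/(1−ρ).
Multiplying by (1−ρ): 12 ≥ 26(1−ρ) + 7ρ = 26 − 19ρ.
So 19ρ ≥ 14, i.e. ρ ≥ 14/19.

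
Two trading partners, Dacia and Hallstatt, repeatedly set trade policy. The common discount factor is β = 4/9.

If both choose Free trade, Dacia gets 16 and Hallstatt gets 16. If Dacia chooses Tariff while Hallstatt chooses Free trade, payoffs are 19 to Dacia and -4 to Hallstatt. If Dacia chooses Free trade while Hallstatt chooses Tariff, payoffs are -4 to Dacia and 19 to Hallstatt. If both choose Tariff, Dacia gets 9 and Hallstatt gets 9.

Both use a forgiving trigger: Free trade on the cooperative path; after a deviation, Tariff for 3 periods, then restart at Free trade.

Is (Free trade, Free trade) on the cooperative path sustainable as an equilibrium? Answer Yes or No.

IC: β+…+β^3 ≥ (19−16)/(16−9) = 3/7.
At β = 4/9: partial sum = 0.7298 ≥ 0.4286. Cooperation sustainable.

Yes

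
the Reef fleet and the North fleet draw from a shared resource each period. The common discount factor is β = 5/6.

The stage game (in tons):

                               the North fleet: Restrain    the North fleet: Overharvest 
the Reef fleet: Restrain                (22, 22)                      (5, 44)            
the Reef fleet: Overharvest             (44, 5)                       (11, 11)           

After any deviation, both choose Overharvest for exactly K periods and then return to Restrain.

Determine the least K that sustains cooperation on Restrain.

No profitable deviation requires (22−11)(β+…+β^K) ≥ 44−22, i.e. β+…+β^K ≥ 2 ≈ 2.0000.
With β = 5/6, the partial sums are K=1: 0.8333, K=2: 1.5278, K=3: 2.1065.
K = 3 is the first length at which the sum reaches 2.0000.

3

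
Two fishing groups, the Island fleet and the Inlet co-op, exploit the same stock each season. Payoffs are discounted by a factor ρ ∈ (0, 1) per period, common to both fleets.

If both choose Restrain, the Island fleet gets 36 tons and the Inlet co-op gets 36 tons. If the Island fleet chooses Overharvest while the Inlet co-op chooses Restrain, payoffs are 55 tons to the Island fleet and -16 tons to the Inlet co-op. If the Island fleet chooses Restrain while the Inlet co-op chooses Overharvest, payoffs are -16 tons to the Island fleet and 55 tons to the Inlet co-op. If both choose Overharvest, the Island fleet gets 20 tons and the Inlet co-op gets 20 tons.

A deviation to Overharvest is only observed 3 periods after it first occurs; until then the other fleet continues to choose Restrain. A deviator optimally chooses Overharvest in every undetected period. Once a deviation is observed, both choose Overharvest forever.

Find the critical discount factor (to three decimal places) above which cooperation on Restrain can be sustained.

0.816

A deviator earns 55 for 3 periods, then 20 forever; cooperating earns 36 forever. Multiplying the IC by (1−ρ):
36 ≥ 55(1−ρ^3) + 20ρ^3, so 35·ρ^3 ≥ 19 and ρ^3 ≥ 19/35.
ρ ≥ (19/35)^(1/3) ≈ 0.816.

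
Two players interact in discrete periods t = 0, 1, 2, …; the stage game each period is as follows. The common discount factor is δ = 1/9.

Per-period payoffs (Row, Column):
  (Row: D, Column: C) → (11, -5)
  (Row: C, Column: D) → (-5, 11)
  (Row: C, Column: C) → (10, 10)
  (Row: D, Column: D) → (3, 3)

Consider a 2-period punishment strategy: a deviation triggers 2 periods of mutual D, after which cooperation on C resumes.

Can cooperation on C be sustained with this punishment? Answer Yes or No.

IC: δ+…+δ^2 ≥ (11−10)/(10−3) = 1/7.
At δ = 1/9: partial sum = 0.1235 < 0.1429. Cooperation not sustainable.

No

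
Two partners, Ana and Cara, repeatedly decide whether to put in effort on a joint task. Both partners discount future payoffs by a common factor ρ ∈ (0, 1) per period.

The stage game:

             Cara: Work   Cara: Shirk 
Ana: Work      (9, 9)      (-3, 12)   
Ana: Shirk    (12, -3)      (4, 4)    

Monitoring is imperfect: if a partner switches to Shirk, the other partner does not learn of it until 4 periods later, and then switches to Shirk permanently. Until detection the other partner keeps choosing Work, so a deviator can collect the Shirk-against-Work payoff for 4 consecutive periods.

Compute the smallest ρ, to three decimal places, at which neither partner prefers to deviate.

0.783

The best deviation is to choose Shirk for all 4 undetected periods, earning 12 each, then 4 forever once detected.
Deviation value: 12(1−ρ^4)/(1−ρ) + 4ρ^4/(1−ρ); cooperation value: 9/(1−ρ).
IC: 9 ≥ 12(1−ρ^4) + 4ρ^4 = 12 − 8ρ^4.
So ρ^4 ≥ 3/8, giving ρ ≥ (3/8)^(1/4) ≈ 0.783.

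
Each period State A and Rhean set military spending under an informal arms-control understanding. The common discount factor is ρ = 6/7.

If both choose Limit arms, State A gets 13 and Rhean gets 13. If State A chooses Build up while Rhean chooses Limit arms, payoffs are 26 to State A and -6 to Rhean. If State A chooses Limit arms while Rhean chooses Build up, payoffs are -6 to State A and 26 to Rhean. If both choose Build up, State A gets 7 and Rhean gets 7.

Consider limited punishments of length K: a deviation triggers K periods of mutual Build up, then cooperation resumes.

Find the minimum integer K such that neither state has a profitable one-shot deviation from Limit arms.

Need Σ_{k=1}^{K} ρ^k ≥ (26−13)/(13−7) = 2.1667 at ρ = 6/7.
At K = 2 the sum is 1.5918 < 2.1667; at K = 3 it is 2.2216 ≥ 2.1667.
So the minimum punishment length is K = 3.

3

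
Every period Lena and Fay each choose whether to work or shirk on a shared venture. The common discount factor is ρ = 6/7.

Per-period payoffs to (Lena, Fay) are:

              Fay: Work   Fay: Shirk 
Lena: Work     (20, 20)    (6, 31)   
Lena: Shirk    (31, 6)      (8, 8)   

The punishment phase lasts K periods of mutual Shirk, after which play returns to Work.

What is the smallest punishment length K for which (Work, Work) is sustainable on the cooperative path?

2

IC: ρ(1−ρ^K)/(1−ρ) ≥ (31−20)/(20−8) = 11/12.
With ρ = 6/7: need 1 − ρ^K ≥ 11/12·(1−6/7)/(6/7), i.e. ρ^K ≤ 0.8472.
Since (6/7)^1 = 0.8571 and (6/7)^2 = 0.7347, the smallest such K is 2.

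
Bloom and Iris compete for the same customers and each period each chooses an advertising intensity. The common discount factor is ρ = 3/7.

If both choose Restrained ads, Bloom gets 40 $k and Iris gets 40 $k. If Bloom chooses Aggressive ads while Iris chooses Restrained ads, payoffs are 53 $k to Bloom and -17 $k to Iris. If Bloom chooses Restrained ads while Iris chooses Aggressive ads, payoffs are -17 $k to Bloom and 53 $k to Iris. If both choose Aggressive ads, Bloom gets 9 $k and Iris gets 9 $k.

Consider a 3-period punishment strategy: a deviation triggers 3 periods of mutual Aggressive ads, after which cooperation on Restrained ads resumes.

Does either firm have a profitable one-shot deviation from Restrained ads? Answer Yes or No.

No

A one-shot deviation gives 53 now, then 9 for 3 periods, then back to 40.
Gain from deviating: (53−40) today; loss: (40−9) in each of the next 3 periods.
No-deviation condition: (40−9)(ρ+…+ρ^3) ≥ 53−40, i.e. ρ+…+ρ^3 ≥ 13/31.
At ρ = 3/7: ρ+…+ρ^3 = 0.6910 ≥ 0.4194.
So cooperation is sustainable.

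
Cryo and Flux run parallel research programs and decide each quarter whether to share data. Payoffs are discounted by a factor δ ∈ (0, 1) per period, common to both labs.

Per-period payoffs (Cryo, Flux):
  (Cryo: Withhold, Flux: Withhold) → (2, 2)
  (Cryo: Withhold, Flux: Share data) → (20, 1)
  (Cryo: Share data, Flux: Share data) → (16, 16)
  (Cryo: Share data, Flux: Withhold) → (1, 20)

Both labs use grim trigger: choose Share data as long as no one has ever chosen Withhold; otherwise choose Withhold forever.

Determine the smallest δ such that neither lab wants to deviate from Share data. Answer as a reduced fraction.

2/9

Cooperation forever yields 16 each period: 16/(1−δ).
Deviating yields 20 once, then 2 forever: 20 + 2δ/(1−δ).
No profitable deviation requires 16/(1−δ) ≥ 20 + 2δ/(1−δ).
Multiplying by (1−δ): 16 ≥ 20(1−δ) + 2δ = 20 − 18δ.
So 18δ ≥ 4, i.e. δ ≥ 4/18 = 2/9.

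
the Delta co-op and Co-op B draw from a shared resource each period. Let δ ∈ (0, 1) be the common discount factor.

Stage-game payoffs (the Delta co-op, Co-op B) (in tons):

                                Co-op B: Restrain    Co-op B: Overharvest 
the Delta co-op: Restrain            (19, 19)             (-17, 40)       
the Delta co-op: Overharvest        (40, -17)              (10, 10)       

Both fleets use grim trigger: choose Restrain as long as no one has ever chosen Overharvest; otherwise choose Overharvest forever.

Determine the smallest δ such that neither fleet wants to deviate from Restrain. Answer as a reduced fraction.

Cooperation forever yields 19 each period: 19/(1−δ).
Deviating yields 40 once, then 10 forever: 40 + 10δ/(1−δ).
No profitable deviation requires 19/(1−δ) ≥ 40 + 10δ/(1−δ).
Multiplying by (1−δ): 19 ≥ 40(1−δ) + 10δ = 40 − 30δ.
So 30δ ≥ 21, i.e. δ ≥ 21/30 = 7/10.

7/10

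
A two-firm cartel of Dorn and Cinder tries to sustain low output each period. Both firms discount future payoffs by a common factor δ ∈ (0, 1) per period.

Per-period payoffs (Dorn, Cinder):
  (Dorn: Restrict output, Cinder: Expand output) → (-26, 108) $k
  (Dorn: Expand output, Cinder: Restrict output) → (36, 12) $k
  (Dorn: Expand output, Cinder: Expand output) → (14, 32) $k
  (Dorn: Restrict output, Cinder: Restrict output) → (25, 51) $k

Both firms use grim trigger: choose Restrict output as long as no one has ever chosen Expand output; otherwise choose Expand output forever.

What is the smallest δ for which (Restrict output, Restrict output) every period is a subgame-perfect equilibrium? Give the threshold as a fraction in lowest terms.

For Dorn: deviation gain 36−25 = 11, per-period punishment loss 25−14 = 11. IC gives δ ≥ 11/22 = 1/2.
For Cinder: gain 57, loss 19 per period, so δ ≥ 57/76 = 3/4.
The tighter constraint is Cinder's, so cooperation needs δ ≥ 3/4.

3/4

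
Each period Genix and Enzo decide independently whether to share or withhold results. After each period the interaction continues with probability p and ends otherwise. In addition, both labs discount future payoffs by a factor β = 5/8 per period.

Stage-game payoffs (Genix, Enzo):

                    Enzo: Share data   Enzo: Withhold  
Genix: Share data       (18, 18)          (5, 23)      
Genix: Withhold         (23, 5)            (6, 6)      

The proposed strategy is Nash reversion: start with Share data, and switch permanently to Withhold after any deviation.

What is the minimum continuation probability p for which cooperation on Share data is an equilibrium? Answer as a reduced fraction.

8/17

With continuation probability p and discount β, the effective per-period discount factor is βp.
Grim-trigger IC: βp ≥ (23−18)/(23−6) = 5/17.
So p ≥ (5/17)/(5/8) = 8/17.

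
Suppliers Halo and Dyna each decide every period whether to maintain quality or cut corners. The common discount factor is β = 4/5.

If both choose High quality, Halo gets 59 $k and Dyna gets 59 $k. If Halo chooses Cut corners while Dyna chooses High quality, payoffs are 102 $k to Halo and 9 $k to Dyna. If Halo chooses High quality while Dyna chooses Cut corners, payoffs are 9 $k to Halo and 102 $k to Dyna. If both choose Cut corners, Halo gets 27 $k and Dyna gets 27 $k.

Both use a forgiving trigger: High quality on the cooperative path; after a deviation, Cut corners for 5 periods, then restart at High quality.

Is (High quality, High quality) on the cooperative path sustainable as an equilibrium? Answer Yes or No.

Yes

Comparing payoff streams over the 6 periods until play realigns: cooperate → 59(1+β+…+β^5); deviate → 102 + 27(β+…+β^5).
Cooperation is sustained iff (59−27)(β+…+β^5) ≥ 102−59.
β+…+β^5 = 4/5·(1−(4/5)^5)/(1−4/5) = 2.6893, and (102−59)/(59−27) = 1.3438.
2.6893 ≥ 1.3438, so cooperation is sustainable.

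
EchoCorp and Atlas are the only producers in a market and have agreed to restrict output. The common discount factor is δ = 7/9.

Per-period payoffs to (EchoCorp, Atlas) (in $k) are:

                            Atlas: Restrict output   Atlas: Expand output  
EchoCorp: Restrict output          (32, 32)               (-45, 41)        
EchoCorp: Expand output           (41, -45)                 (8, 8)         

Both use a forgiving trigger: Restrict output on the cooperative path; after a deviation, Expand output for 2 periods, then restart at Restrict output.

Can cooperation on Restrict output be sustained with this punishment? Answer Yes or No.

IC: δ+…+δ^2 ≥ (41−32)/(32−8) = 3/8.
At δ = 7/9: partial sum = 1.3827 ≥ 0.3750. Cooperation sustainable.

Yes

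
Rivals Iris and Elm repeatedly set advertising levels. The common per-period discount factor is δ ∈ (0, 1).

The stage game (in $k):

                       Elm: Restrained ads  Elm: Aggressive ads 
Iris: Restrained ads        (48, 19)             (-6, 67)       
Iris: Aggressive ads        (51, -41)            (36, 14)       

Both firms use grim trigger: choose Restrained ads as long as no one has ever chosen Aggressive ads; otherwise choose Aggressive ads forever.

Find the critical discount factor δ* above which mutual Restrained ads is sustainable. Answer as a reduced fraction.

48/53

Iris's threshold: (51−48)/(51−36) = 1/5.
Elm's threshold: (67−19)/(67−14) = 48/53.
1/5 < 48/53, so Elm binds and δ* = 48/53.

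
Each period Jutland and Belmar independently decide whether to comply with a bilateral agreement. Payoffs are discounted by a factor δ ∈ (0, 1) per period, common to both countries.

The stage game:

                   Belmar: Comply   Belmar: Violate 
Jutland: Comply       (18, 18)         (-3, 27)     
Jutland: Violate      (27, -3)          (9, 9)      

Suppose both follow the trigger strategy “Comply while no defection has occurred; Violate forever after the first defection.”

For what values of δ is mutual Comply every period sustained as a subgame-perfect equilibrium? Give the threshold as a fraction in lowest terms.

One-period gain from deviating is 27 − 18 = 9. The loss is 18 − 9 = 9 in every subsequent period, with present value 9·δ/(1−δ).
Deviation is unprofitable when 9·δ/(1−δ) ≥ 9, i.e. δ/(1−δ) ≥ 1.
Equivalently δ ≥ 9/(9+9) = 1/2.

1/2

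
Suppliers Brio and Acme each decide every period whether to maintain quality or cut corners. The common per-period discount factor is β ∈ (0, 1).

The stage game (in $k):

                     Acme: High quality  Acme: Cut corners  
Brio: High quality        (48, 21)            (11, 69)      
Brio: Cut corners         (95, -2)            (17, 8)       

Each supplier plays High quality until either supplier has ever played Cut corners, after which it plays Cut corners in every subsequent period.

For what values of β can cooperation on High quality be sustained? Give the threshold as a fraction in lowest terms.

48/61

Brio: cooperation gives 48 each period; deviation gives 95 once then 17 forever.
  48/(1−β) ≥ 95 + 17β/(1−β) ⇒ β ≥ 47/78.
Acme: cooperation gives 21 each period; deviation gives 69 once then 8 forever.
  β ≥ 48/61.
Both must hold, so the binding constraint is Acme's: β ≥ 48/61.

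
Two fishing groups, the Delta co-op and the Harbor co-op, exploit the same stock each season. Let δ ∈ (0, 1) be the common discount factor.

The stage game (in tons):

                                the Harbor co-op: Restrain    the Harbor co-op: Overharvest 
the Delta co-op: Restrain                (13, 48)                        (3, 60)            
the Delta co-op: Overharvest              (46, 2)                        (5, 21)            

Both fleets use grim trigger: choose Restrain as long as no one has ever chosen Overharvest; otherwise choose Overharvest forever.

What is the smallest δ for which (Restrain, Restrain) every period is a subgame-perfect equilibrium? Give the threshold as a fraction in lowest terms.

33/41

For the Delta co-op: deviation gain 46−13 = 33, per-period punishment loss 13−5 = 8. IC gives δ ≥ 33/41.
For the Harbor co-op: gain 12, loss 27 per period, so δ ≥ 12/39 = 4/13.
The tighter constraint is the Delta co-op's, so cooperation needs δ ≥ 33/41.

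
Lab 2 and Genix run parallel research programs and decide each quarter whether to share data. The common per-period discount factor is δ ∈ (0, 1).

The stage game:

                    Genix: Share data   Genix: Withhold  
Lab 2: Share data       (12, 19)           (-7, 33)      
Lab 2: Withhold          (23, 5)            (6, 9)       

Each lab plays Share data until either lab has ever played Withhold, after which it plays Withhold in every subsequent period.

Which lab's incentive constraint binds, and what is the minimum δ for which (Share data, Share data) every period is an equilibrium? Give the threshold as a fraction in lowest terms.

Lab 2; δ ≥ 11/17

Lab 2's threshold: (23−12)/(23−6) = 11/17.
Genix's threshold: (33−19)/(33−9) = 7/12.
11/17 > 7/12, so Lab 2 binds and δ* = 11/17.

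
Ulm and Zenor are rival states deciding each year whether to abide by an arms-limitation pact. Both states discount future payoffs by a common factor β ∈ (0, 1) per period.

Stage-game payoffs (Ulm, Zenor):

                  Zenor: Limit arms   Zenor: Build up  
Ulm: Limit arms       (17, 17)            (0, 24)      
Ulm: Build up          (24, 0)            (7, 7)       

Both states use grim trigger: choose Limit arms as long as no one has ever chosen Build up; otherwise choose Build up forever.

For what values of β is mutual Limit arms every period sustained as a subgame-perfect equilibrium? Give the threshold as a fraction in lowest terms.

One-period gain from deviating is 24 − 17 = 7. The loss is 17 − 7 = 10 in every subsequent period, with present value 10·β/(1−β).
Deviation is unprofitable when 10·β/(1−β) ≥ 7, i.e. β/(1−β) ≥ 7/10.
Equivalently β ≥ 7/(7+10) = 7/17.

7/17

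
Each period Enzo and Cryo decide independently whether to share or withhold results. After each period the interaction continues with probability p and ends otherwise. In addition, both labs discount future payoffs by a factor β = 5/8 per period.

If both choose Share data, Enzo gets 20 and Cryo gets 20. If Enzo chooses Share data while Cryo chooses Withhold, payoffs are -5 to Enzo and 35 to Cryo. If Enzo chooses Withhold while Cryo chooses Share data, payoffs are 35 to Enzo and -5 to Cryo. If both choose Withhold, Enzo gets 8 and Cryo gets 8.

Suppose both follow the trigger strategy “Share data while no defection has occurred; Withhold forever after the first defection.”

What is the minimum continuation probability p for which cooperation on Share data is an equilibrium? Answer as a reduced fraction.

With continuation probability p and discount β, the effective per-period discount factor is βp.
Grim-trigger IC: βp ≥ (35−20)/(35−8) = 5/9.
So p ≥ (5/9)/(5/8) = 8/9.

8/9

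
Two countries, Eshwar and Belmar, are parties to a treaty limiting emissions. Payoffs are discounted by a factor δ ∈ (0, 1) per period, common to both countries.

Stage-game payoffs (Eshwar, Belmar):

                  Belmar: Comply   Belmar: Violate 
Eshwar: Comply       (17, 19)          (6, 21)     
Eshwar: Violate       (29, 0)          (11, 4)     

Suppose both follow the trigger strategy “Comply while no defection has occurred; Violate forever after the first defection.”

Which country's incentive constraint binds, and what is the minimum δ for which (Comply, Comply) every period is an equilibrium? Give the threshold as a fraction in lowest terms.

Eshwar's threshold: (29−17)/(29−11) = 2/3.
Belmar's threshold: (21−19)/(21−4) = 2/17.
2/3 > 2/17, so Eshwar binds and δ* = 2/3.

Eshwar; δ ≥ 2/3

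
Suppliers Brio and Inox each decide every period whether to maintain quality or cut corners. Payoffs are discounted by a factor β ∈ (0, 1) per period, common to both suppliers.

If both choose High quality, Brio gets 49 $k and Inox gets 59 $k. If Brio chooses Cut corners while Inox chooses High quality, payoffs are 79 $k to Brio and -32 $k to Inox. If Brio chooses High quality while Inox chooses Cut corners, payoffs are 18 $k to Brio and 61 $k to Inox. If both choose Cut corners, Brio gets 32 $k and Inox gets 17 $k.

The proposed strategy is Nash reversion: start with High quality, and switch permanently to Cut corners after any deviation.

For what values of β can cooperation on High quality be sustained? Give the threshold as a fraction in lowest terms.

30/47

Brio: cooperation gives 49 each period; deviation gives 79 once then 32 forever.
  49/(1−β) ≥ 79 + 32β/(1−β) ⇒ β ≥ 30/47.
Inox: cooperation gives 59 each period; deviation gives 61 once then 17 forever.
  β ≥ 2/44 = 1/22.
Both must hold, so the binding constraint is Brio's: β ≥ 30/47.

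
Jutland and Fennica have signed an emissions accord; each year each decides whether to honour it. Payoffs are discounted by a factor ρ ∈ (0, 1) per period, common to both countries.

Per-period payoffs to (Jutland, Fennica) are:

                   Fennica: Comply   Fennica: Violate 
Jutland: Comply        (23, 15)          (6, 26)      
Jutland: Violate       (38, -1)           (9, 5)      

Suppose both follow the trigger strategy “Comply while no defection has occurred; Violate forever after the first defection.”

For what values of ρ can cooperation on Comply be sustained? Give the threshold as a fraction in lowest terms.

Jutland's threshold: (38−23)/(38−9) = 15/29.
Fennica's threshold: (26−15)/(26−5) = 11/21.
15/29 < 11/21, so Fennica binds and ρ* = 11/21.

11/21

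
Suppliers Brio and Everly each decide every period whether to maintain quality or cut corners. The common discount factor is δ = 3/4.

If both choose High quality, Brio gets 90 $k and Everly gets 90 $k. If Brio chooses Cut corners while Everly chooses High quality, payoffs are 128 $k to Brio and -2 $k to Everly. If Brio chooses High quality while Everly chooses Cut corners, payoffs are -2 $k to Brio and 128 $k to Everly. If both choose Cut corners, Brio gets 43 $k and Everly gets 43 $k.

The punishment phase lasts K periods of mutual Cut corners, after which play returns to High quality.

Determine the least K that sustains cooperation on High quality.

No profitable deviation requires (90−43)(δ+…+δ^K) ≥ 128−90, i.e. δ+…+δ^K ≥ 38/47 ≈ 0.8085.
With δ = 3/4, the partial sums are K=1: 0.7500, K=2: 1.3125.
K = 2 is the first length at which the sum reaches 0.8085.

2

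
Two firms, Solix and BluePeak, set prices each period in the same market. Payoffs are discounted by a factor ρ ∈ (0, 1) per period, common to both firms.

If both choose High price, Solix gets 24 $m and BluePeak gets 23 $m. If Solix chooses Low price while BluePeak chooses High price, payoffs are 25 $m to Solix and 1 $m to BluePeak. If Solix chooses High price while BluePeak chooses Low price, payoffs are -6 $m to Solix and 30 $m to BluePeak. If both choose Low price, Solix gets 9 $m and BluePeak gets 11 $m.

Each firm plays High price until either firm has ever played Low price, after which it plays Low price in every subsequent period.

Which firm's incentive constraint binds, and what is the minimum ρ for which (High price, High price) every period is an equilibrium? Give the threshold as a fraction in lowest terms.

BluePeak; ρ ≥ 7/19

For Solix: deviation gain 25−24 = 1, per-period punishment loss 24−9 = 15. IC gives ρ ≥ 1/16.
For BluePeak: gain 7, loss 12 per period, so ρ ≥ 7/19.
The tighter constraint is BluePeak's, so cooperation needs ρ ≥ 7/19.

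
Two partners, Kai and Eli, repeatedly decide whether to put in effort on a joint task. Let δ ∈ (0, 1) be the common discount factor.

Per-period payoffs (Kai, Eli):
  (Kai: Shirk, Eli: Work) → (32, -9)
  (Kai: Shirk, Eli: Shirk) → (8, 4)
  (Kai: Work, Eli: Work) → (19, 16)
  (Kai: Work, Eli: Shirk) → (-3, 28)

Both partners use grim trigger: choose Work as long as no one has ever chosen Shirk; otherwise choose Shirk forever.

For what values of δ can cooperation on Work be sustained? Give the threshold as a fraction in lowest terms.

Kai: cooperation gives 19 each period; deviation gives 32 once then 8 forever.
  19/(1−δ) ≥ 32 + 8δ/(1−δ) ⇒ δ ≥ 13/24.
Eli: cooperation gives 16 each period; deviation gives 28 once then 4 forever.
  δ ≥ 12/24 = 1/2.
Both must hold, so the binding constraint is Kai's: δ ≥ 13/24.

13/24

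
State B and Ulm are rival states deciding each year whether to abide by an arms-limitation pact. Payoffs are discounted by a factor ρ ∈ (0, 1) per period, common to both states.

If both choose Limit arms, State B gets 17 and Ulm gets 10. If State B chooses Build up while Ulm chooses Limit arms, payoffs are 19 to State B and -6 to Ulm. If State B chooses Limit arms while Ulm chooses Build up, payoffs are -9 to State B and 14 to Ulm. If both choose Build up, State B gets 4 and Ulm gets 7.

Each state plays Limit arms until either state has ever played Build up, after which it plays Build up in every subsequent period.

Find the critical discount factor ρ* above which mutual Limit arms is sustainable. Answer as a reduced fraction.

For State B: deviation gain 19−17 = 2, per-period punishment loss 17−4 = 13. IC gives ρ ≥ 2/15.
For Ulm: gain 4, loss 3 per period, so ρ ≥ 4/7.
The tighter constraint is Ulm's, so cooperation needs ρ ≥ 4/7.

4/7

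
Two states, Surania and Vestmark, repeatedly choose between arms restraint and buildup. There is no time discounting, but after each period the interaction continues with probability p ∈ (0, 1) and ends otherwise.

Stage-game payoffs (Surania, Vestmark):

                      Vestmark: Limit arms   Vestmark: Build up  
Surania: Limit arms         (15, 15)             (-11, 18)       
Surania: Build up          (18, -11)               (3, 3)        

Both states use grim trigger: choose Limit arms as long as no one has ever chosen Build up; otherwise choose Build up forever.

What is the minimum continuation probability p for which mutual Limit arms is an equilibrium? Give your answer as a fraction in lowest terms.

1/5

With no time discounting, the continuation probability p plays the role of the discount factor.
Grim-trigger IC: 15/(1−p) ≥ 18 + 3p/(1−p) ⇒ p ≥ (18−15)/(18−3) = 1/5.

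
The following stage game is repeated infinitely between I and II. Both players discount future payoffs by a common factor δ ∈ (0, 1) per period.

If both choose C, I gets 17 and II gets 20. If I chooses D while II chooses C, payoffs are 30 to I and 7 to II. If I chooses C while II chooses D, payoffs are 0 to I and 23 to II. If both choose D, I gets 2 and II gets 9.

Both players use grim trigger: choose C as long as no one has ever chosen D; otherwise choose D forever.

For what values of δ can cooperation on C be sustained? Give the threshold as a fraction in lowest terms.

I's threshold: (30−17)/(30−2) = 13/28.
II's threshold: (23−20)/(23−9) = 3/14.
13/28 > 3/14, so I binds and δ* = 13/28.

13/28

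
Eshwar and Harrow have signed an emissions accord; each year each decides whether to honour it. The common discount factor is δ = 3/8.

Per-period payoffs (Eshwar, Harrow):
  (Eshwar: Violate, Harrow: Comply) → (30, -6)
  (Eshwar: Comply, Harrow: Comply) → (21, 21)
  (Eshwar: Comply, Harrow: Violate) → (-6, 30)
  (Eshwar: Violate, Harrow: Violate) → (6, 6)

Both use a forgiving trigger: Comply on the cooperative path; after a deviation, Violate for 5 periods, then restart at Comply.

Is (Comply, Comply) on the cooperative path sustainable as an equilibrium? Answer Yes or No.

A one-shot deviation gives 30 now, then 6 for 5 periods, then back to 21.
Gain from deviating: (30−21) today; loss: (21−6) in each of the next 5 periods.
No-deviation condition: (21−6)(δ+…+δ^5) ≥ 30−21, i.e. δ+…+δ^5 ≥ 3/5.
At δ = 3/8: δ+…+δ^5 = 0.5956 < 0.6000.
So cooperation is not sustainable.

No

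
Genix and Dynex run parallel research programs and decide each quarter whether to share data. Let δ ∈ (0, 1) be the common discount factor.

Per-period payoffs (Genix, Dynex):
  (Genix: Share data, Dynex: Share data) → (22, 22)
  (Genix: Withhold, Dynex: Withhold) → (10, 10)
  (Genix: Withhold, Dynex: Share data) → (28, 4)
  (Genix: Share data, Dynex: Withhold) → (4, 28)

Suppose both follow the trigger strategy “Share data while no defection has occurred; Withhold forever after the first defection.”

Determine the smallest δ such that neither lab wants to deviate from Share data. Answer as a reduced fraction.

22/(1−δ) ≥ 28 + 10δ/(1−δ)
22 ≥ 28 − 18δ
δ ≥ 6/18 = 1/3.

1/3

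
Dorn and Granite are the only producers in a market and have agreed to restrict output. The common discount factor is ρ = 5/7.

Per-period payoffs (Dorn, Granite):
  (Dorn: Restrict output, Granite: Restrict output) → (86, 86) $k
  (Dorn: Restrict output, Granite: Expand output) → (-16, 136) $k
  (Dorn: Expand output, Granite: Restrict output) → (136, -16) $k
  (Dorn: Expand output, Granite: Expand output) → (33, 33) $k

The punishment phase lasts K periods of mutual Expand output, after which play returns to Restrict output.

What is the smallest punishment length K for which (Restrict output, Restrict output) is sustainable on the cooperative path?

2

IC: ρ(1−ρ^K)/(1−ρ) ≥ (136−86)/(86−33) = 50/53.
With ρ = 5/7: need 1 − ρ^K ≥ 50/53·(1−5/7)/(5/7), i.e. ρ^K ≤ 0.6226.
Since (5/7)^1 = 0.7143 and (5/7)^2 = 0.5102, the smallest such K is 2.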